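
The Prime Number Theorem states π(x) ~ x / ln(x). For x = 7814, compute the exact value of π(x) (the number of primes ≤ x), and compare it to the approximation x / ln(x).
π(7814) = 987;  x/ln(x) ≈ 871.74;  relative error ≈ 11.68%.

Directly count primes up to 7814: π(7814) = 987. The PNT approximation gives 7814/ln(7814) ≈ 7814/8.96367 ≈ 871.74. Relative error (π(x) − x/ln(x)) / π(x) ≈ 11.68%; the approximation is known to undercount slightly (Li(x) is a better estimate).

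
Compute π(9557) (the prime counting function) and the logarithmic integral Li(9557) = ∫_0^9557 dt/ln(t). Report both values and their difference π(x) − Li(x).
π(9557) = 1183;  Li(9557) ≈ 1197.92;  π(x) − Li(x) ≈ -14.92.

Direct count of primes ≤ 9557 gives π(9557) = 1183. Numerical evaluation of the logarithmic integral gives Li(9557) ≈ 1197.92. The difference π(x) − Li(x) ≈ -14.92 is typically negative for small/moderate x (Li(x) overestimates), though Littlewood's theorem shows this sign changes infinitely often.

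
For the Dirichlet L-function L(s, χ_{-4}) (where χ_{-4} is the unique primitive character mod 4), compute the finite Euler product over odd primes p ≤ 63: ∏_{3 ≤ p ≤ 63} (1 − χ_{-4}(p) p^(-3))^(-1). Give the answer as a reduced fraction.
∏ = 126115667482028600084463789626710364805572778792731/130156894276470431285217911893722225289762827141120

The odd primes p ≤ 63 are [3, 5, 7, 11, 13, 17, 19, 23, 29, 31, 37, 41, 43, 47, 53, 59, 61]. For each, χ(p) = 1 if p ≡ 1 mod 4, χ(p) = −1 if p ≡ 3 mod 4. Taking (1 − χ(p)/p^3)^(-1) = p^3/(p^3 − χ(p)): (1 − (-1)/3^3)^(-1) · (1 − (1)/5^3)^(-1) · (1 − (-1)/7^3)^(-1) · (1 − (-1)/11^3)^(-1) · (1 − (1)/13^3)^(-1) · (1 − (1)/17^3)^(-1) · (1 − (-1)/19^3)^(-1) · (1 − (-1)/23^3)^(-1) · (1 − (1)/29^3)^(-1) · (1 − (-1)/31^3)^(-1) · (1 − (1)/37^3)^(-1) · (1 − (1)/41^3)^(-1) · (1 − (-1)/43^3)^(-1) · (1 − (-1)/47^3)^(-1) · (1 − (1)/53^3)^(-1) · (1 − (-1)/59^3)^(-1) · (1 − (1)/61^3)^(-1) = 126115667482028600084463789626710364805572778792731/130156894276470431285217911893722225289762827141120.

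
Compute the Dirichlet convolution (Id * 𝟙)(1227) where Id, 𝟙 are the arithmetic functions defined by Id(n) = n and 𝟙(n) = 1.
(Id * 𝟙)(1227) = 1640

Divisors of 1227: [1, 3, 409, 1227]. For each d | 1227:
  d = 1: Id(1) · 𝟙(1227/1) = 1 · 1 = 1
  d = 3: Id(3) · 𝟙(1227/3) = 3 · 1 = 3
  d = 409: Id(409) · 𝟙(1227/409) = 409 · 1 = 409
  d = 1227: Id(1227) · 𝟙(1227/1227) = 1227 · 1 = 1227
Summing: (Id * 𝟙)(1227) = 1 + 3 + 409 + 1227 = 1640.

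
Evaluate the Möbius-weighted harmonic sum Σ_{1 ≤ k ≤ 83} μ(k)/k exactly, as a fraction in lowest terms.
Σ μ(k)/k = -223590076836035175208867029720/8902150522975861711854133933093

Values of μ(k) for 1 ≤ k ≤ 83: μ(1) = 1, μ(2) = -1, μ(3) = -1, μ(5) = -1, μ(6) = 1, μ(7) = -1, μ(10) = 1, μ(11) = -1, μ(13) = -1, μ(14) = 1, μ(15) = 1, μ(17) = -1, μ(19) = -1, μ(21) = 1, μ(22) = 1, μ(23) = -1, μ(26) = 1, μ(29) = -1, μ(30) = -1, μ(31) = -1, μ(33) = 1, μ(34) = 1, μ(35) = 1, μ(37) = -1, μ(38) = 1, μ(39) = 1, μ(41) = -1, μ(42) = -1, μ(43) = -1, μ(46) = 1, μ(47) = -1, μ(51) = 1, μ(53) = -1, μ(55) = 1, μ(57) = 1, μ(58) = 1, μ(59) = -1, μ(61) = -1, μ(62) = 1, μ(65) = 1, μ(66) = -1, μ(67) = -1, μ(69) = 1, μ(70) = -1, μ(71) = -1, μ(73) = -1, μ(74) = 1, μ(77) = 1, μ(78) = -1, μ(79) = -1, μ(82) = 1, μ(83) = -1, with μ = 0 on non-squarefree integers. Summing μ(k)/k for k where μ(k) ≠ 0 gives -223590076836035175208867029720/8902150522975861711854133933093 ≈ -0.0251. (PNT ⟺ this sum → 0 as n → ∞.)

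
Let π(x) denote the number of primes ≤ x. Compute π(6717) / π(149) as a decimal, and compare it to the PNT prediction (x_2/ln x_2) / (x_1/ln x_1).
π(6717)/π(149) = 866/35 ≈ 24.7429;  PNT prediction ≈ 25.5981.

π(149) = 35 and π(6717) = 866, so π(6717)/π(149) ≈ 24.7429. The PNT-predicted ratio is (6717/ln(6717)) / (149/ln(149)) ≈ 25.5981. The two agree to within a few percent, as expected.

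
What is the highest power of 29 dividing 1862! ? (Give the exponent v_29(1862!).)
v_29(1862!) = 66

Legendre's formula: v_p(n!) = Σ_{k ≥ 1} ⌊n / p^k⌋. For p = 29, n = 1862, the terms are:
  ⌊1862/29^1⌋ = ⌊1862/29⌋ = 64
  ⌊1862/29^2⌋ = ⌊1862/841⌋ = 2
(the next term ⌊1862/29^3⌋ = 0, terminating the sum). Summing: v_29(1862!) = 64 + 2 = 66.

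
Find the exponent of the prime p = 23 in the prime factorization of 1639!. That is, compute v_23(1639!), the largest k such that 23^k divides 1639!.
v_23(1639!) = 74

Legendre's formula: v_p(n!) = Σ_{k ≥ 1} ⌊n / p^k⌋. For p = 23, n = 1639, the terms are:
  ⌊1639/23^1⌋ = ⌊1639/23⌋ = 71
  ⌊1639/23^2⌋ = ⌊1639/529⌋ = 3
(the next term ⌊1639/23^3⌋ = 0, terminating the sum). Summing: v_23(1639!) = 71 + 3 = 74.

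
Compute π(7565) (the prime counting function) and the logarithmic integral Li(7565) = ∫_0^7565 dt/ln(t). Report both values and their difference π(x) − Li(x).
π(7565) = 960;  Li(7565) ≈ 977.86;  π(x) − Li(x) ≈ -17.86.

Direct count of primes ≤ 7565 gives π(7565) = 960. Numerical evaluation of the logarithmic integral gives Li(7565) ≈ 977.86. The difference π(x) − Li(x) ≈ -17.86 is typically negative for small/moderate x (Li(x) overestimates), though Littlewood's theorem shows this sign changes infinitely often.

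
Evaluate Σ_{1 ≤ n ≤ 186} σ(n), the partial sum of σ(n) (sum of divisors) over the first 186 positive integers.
Σ_{n ≤ 186} σ(n) = 28558

Compute σ(n) for each 1 ≤ n ≤ 186: σ(1) = 1, σ(2) = 3, σ(3) = 4, σ(4) = 7, σ(5) = 6, σ(6) = 12, σ(7) = 8, σ(8) = 15, σ(9) = 13, σ(10) = 18, σ(11) = 12, σ(12) = 28, σ(13) = 14, σ(14) = 24, σ(15) = 24, σ(16) = 31, σ(17) = 18, σ(18) = 39, σ(19) = 20, σ(20) = 42, σ(21) = 32, σ(22) = 36, σ(23) = 24, σ(24) = 60, σ(25) = 31, σ(26) = 42, σ(27) = 40, σ(28) = 56, σ(29) = 30, σ(30) = 72, σ(31) = 32, σ(32) = 63, σ(33) = 48, σ(34) = 54, σ(35) = 48, σ(36) = 91, σ(37) = 38, σ(38) = 60, σ(39) = 56, σ(40) = 90, σ(41) = 42, σ(42) = 96, σ(43) = 44, σ(44) = 84, σ(45) = 78, σ(46) = 72, σ(47) = 48, σ(48) = 124, σ(49) = 57, σ(50) = 93, σ(51) = 72, σ(52) = 98, σ(53) = 54, σ(54) = 120, σ(55) = 72, σ(56) = 120, σ(57) = 80, σ(58) = 90, σ(59) = 60, σ(60) = 168, σ(61) = 62, σ(62) = 96, σ(63) = 104, σ(64) = 127, σ(65) = 84, σ(66) = 144, σ(67) = 68, σ(68) = 126, σ(69) = 96, σ(70) = 144, σ(71) = 72, σ(72) = 195, σ(73) = 74, σ(74) = 114, σ(75) = 124, σ(76) = 140, σ(77) = 96, σ(78) = 168, σ(79) = 80, σ(80) = 186, σ(81) = 121, σ(82) = 126, σ(83) = 84, σ(84) = 224, σ(85) = 108, σ(86) = 132, σ(87) = 120, σ(88) = 180, σ(89) = 90, σ(90) = 234, σ(91) = 112, σ(92) = 168, σ(93) = 128, σ(94) = 144, σ(95) = 120, σ(96) = 252, σ(97) = 98, σ(98) = 171, σ(99) = 156, σ(100) = 217, σ(101) = 102, σ(102) = 216, σ(103) = 104, σ(104) = 210, σ(105) = 192, σ(106) = 162, σ(107) = 108, σ(108) = 280, σ(109) = 110, σ(110) = 216, σ(111) = 152, σ(112) = 248, σ(113) = 114, σ(114) = 240, σ(115) = 144, σ(116) = 210, σ(117) = 182, σ(118) = 180, σ(119) = 144, σ(120) = 360, σ(121) = 133, σ(122) = 186, σ(123) = 168, σ(124) = 224, σ(125) = 156, σ(126) = 312, σ(127) = 128, σ(128) = 255, σ(129) = 176, σ(130) = 252, σ(131) = 132, σ(132) = 336, σ(133) = 160, σ(134) = 204, σ(135) = 240, σ(136) = 270, σ(137) = 138, σ(138) = 288, σ(139) = 140, σ(140) = 336, σ(141) = 192, σ(142) = 216, σ(143) = 168, σ(144) = 403, σ(145) = 180, σ(146) = 222, σ(147) = 228, σ(148) = 266, σ(149) = 150, σ(150) = 372, σ(151) = 152, σ(152) = 300, σ(153) = 234, σ(154) = 288, σ(155) = 192, σ(156) = 392, σ(157) = 158, σ(158) = 240, σ(159) = 216, σ(160) = 378, σ(161) = 192, σ(162) = 363, σ(163) = 164, σ(164) = 294, σ(165) = 288, σ(166) = 252, σ(167) = 168, σ(168) = 480, σ(169) = 183, σ(170) = 324, σ(171) = 260, σ(172) = 308, σ(173) = 174, σ(174) = 360, σ(175) = 248, σ(176) = 372, σ(177) = 240, σ(178) = 270, σ(179) = 180, σ(180) = 546, σ(181) = 182, σ(182) = 336, σ(183) = 248, σ(184) = 360, σ(185) = 228, σ(186) = 384. Summing all 186 values: 28558. (Average order: Σ_{n ≤ x} σ(n) ~ (π²/12) x². For x = 186, (π²/12)·186² ≈ 28454.07.)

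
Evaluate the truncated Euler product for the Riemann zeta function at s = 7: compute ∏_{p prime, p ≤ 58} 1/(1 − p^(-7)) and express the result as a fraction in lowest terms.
∏ = 72859781352345946164271325208512748367496302513429047898775811498046799405380225394802980517015901501332936608125/72256491859259542003929080814473893559535113224475133477501839873036689289530416476883582246279412849505472872448

The primes p ≤ 58 are [2, 3, 5, 7, 11, 13, 17, 19, 23, 29, 31, 37, 41, 43, 47, 53]. For each prime, (1 − 1/p^7)^(-1) = p^7 / (p^7 − 1). The product is (1 − 1/2^7)^(-1), (1 − 1/3^7)^(-1), (1 − 1/5^7)^(-1), (1 − 1/7^7)^(-1), (1 − 1/11^7)^(-1), (1 − 1/13^7)^(-1), (1 − 1/17^7)^(-1), (1 − 1/19^7)^(-1), (1 − 1/23^7)^(-1), (1 − 1/29^7)^(-1), (1 − 1/31^7)^(-1), (1 − 1/37^7)^(-1), (1 − 1/41^7)^(-1), (1 − 1/43^7)^(-1), (1 − 1/47^7)^(-1), (1 − 1/53^7)^(-1) = ∏ p^7 / (p^7 − 1) = 72859781352345946164271325208512748367496302513429047898775811498046799405380225394802980517015901501332936608125/72256491859259542003929080814473893559535113224475133477501839873036689289530416476883582246279412849505472872448.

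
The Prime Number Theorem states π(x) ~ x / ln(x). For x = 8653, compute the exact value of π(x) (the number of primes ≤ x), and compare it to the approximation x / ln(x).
π(8653) = 1077;  x/ln(x) ≈ 954.48;  relative error ≈ 11.38%.

Directly count primes up to 8653: π(8653) = 1077. The PNT approximation gives 8653/ln(8653) ≈ 8653/9.06566 ≈ 954.48. Relative error (π(x) − x/ln(x)) / π(x) ≈ 11.38%; the approximation is known to undercount slightly (Li(x) is a better estimate).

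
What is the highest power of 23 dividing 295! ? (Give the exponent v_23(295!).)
v_23(295!) = 12

Legendre's formula: v_p(n!) = Σ_{k ≥ 1} ⌊n / p^k⌋. For p = 23, n = 295, the terms are:
  ⌊295/23^1⌋ = ⌊295/23⌋ = 12
(the next term ⌊295/23^2⌋ = 0, terminating the sum). Summing: v_23(295!) = 12 = 12.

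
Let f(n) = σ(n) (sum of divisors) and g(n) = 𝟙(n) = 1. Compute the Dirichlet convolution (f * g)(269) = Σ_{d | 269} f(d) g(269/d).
(σ * 𝟙)(269) = 271

Divisors of 269: [1, 269]. For each d | 269:
  d = 1: σ(1) · 𝟙(269/1) = 1 · 1 = 1
  d = 269: σ(269) · 𝟙(269/269) = 270 · 1 = 270
Summing: (σ * 𝟙)(269) = 1 + 270 = 271.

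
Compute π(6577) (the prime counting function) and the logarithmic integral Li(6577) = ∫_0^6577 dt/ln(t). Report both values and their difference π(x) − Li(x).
π(6577) = 851;  Li(6577) ≈ 866.39;  π(x) − Li(x) ≈ -15.39.

Direct count of primes ≤ 6577 gives π(6577) = 851. Numerical evaluation of the logarithmic integral gives Li(6577) ≈ 866.39. The difference π(x) − Li(x) ≈ -15.39 is typically negative for small/moderate x (Li(x) overestimates), though Littlewood's theorem shows this sign changes infinitely often.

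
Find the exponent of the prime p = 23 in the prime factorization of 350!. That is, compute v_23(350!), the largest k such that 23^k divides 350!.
v_23(350!) = 15

Legendre's formula: v_p(n!) = Σ_{k ≥ 1} ⌊n / p^k⌋. For p = 23, n = 350, the terms are:
  ⌊350/23^1⌋ = ⌊350/23⌋ = 15
(the next term ⌊350/23^2⌋ = 0, terminating the sum). Summing: v_23(350!) = 15 = 15.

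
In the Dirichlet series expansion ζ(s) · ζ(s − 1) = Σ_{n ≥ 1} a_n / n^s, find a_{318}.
σ(318) = 648

In the product (Σ m^0/m^s)(Σ k / k^s) = Σ (Σ_{d | n} d) / n^s, the coefficient of 1/n^s is σ(n) = Σ_{d | n} d. For n = 318, divisors are [1, 2, 3, 6, 53, 106, 159, 318]; summing: σ(318) = 648.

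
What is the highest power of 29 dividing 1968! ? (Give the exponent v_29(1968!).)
v_29(1968!) = 69

Legendre's formula: v_p(n!) = Σ_{k ≥ 1} ⌊n / p^k⌋. For p = 29, n = 1968, the terms are:
  ⌊1968/29^1⌋ = ⌊1968/29⌋ = 67
  ⌊1968/29^2⌋ = ⌊1968/841⌋ = 2
(the next term ⌊1968/29^3⌋ = 0, terminating the sum). Summing: v_29(1968!) = 67 + 2 = 69.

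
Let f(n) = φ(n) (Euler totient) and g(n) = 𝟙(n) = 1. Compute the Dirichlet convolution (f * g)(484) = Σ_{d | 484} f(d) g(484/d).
(φ * 𝟙)(484) = 484

Divisors of 484: [1, 2, 4, 11, 22, 44, 121, 242, 484]. For each d | 484:
  d = 1: φ(1) · 𝟙(484/1) = 1 · 1 = 1
  d = 2: φ(2) · 𝟙(484/2) = 1 · 1 = 1
  d = 4: φ(4) · 𝟙(484/4) = 2 · 1 = 2
  d = 11: φ(11) · 𝟙(484/11) = 10 · 1 = 10
  d = 22: φ(22) · 𝟙(484/22) = 10 · 1 = 10
  d = 44: φ(44) · 𝟙(484/44) = 20 · 1 = 20
  d = 121: φ(121) · 𝟙(484/121) = 110 · 1 = 110
  d = 242: φ(242) · 𝟙(484/242) = 110 · 1 = 110
  d = 484: φ(484) · 𝟙(484/484) = 220 · 1 = 220
Summing: (φ * 𝟙)(484) = 1 + 1 + 2 + 10 + 10 + 20 + 110 + 110 + 220 = 484.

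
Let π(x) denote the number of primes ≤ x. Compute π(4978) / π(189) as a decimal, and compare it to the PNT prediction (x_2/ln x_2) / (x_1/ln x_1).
π(4978)/π(189) = 666/42 ≈ 15.8571;  PNT prediction ≈ 16.2180.

π(189) = 42 and π(4978) = 666, so π(4978)/π(189) ≈ 15.8571. The PNT-predicted ratio is (4978/ln(4978)) / (189/ln(189)) ≈ 16.2180. The two agree to within a few percent, as expected.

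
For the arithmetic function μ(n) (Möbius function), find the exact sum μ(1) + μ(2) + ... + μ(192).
Σ_{n ≤ 192} μ(n) = -5

Compute μ(n) for each 1 ≤ n ≤ 192: μ(1) = 1, μ(2) = -1, μ(3) = -1, μ(4) = 0, μ(5) = -1, μ(6) = 1, μ(7) = -1, μ(8) = 0, μ(9) = 0, μ(10) = 1, μ(11) = -1, μ(12) = 0, μ(13) = -1, μ(14) = 1, μ(15) = 1, μ(16) = 0, μ(17) = -1, μ(18) = 0, μ(19) = -1, μ(20) = 0, μ(21) = 1, μ(22) = 1, μ(23) = -1, μ(24) = 0, μ(25) = 0, μ(26) = 1, μ(27) = 0, μ(28) = 0, μ(29) = -1, μ(30) = -1, μ(31) = -1, μ(32) = 0, μ(33) = 1, μ(34) = 1, μ(35) = 1, μ(36) = 0, μ(37) = -1, μ(38) = 1, μ(39) = 1, μ(40) = 0, μ(41) = -1, μ(42) = -1, μ(43) = -1, μ(44) = 0, μ(45) = 0, μ(46) = 1, μ(47) = -1, μ(48) = 0, μ(49) = 0, μ(50) = 0, μ(51) = 1, μ(52) = 0, μ(53) = -1, μ(54) = 0, μ(55) = 1, μ(56) = 0, μ(57) = 1, μ(58) = 1, μ(59) = -1, μ(60) = 0, μ(61) = -1, μ(62) = 1, μ(63) = 0, μ(64) = 0, μ(65) = 1, μ(66) = -1, μ(67) = -1, μ(68) = 0, μ(69) = 1, μ(70) = -1, μ(71) = -1, μ(72) = 0, μ(73) = -1, μ(74) = 1, μ(75) = 0, μ(76) = 0, μ(77) = 1, μ(78) = -1, μ(79) = -1, μ(80) = 0, μ(81) = 0, μ(82) = 1, μ(83) = -1, μ(84) = 0, μ(85) = 1, μ(86) = 1, μ(87) = 1, μ(88) = 0, μ(89) = -1, μ(90) = 0, μ(91) = 1, μ(92) = 0, μ(93) = 1, μ(94) = 1, μ(95) = 1, μ(96) = 0, μ(97) = -1, μ(98) = 0, μ(99) = 0, μ(100) = 0, μ(101) = -1, μ(102) = -1, μ(103) = -1, μ(104) = 0, μ(105) = -1, μ(106) = 1, μ(107) = -1, μ(108) = 0, μ(109) = -1, μ(110) = -1, μ(111) = 1, μ(112) = 0, μ(113) = -1, μ(114) = -1, μ(115) = 1, μ(116) = 0, μ(117) = 0, μ(118) = 1, μ(119) = 1, μ(120) = 0, μ(121) = 0, μ(122) = 1, μ(123) = 1, μ(124) = 0, μ(125) = 0, μ(126) = 0, μ(127) = -1, μ(128) = 0, μ(129) = 1, μ(130) = -1, μ(131) = -1, μ(132) = 0, μ(133) = 1, μ(134) = 1, μ(135) = 0, μ(136) = 0, μ(137) = -1, μ(138) = -1, μ(139) = -1, μ(140) = 0, μ(141) = 1, μ(142) = 1, μ(143) = 1, μ(144) = 0, μ(145) = 1, μ(146) = 1, μ(147) = 0, μ(148) = 0, μ(149) = -1, μ(150) = 0, μ(151) = -1, μ(152) = 0, μ(153) = 0, μ(154) = -1, μ(155) = 1, μ(156) = 0, μ(157) = -1, μ(158) = 1, μ(159) = 1, μ(160) = 0, μ(161) = 1, μ(162) = 0, μ(163) = -1, μ(164) = 0, μ(165) = -1, μ(166) = 1, μ(167) = -1, μ(168) = 0, μ(169) = 0, μ(170) = -1, μ(171) = 0, μ(172) = 0, μ(173) = -1, μ(174) = -1, μ(175) = 0, μ(176) = 0, μ(177) = 1, μ(178) = 1, μ(179) = -1, μ(180) = 0, μ(181) = -1, μ(182) = -1, μ(183) = 1, μ(184) = 0, μ(185) = 1, μ(186) = -1, μ(187) = 1, μ(188) = 0, μ(189) = 0, μ(190) = -1, μ(191) = -1, μ(192) = 0. Summing all 192 values: -5. (Mertens function M(x) = Σ_{n ≤ x} μ(n); on average M(x) should be small (PNT ⟺ M(x) = o(x)).)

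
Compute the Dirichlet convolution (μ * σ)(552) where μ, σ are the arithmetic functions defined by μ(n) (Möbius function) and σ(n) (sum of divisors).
(μ * σ)(552) = 552

Divisors of 552: [1, 2, 3, 4, 6, 8, 12, 23, 24, 46, 69, 92, 138, 184, 276, 552]. For each d | 552:
  d = 1: μ(1) · σ(552/1) = 1 · 1440 = 1440
  d = 2: μ(2) · σ(552/2) = -1 · 672 = -672
  d = 3: μ(3) · σ(552/3) = -1 · 360 = -360
  d = 4: μ(4) · σ(552/4) = 0 · 288 = 0
  d = 6: μ(6) · σ(552/6) = 1 · 168 = 168
  d = 8: μ(8) · σ(552/8) = 0 · 96 = 0
  d = 12: μ(12) · σ(552/12) = 0 · 72 = 0
  d = 23: μ(23) · σ(552/23) = -1 · 60 = -60
  d = 24: μ(24) · σ(552/24) = 0 · 24 = 0
  d = 46: μ(46) · σ(552/46) = 1 · 28 = 28
  d = 69: μ(69) · σ(552/69) = 1 · 15 = 15
  d = 92: μ(92) · σ(552/92) = 0 · 12 = 0
  d = 138: μ(138) · σ(552/138) = -1 · 7 = -7
  d = 184: μ(184) · σ(552/184) = 0 · 4 = 0
  d = 276: μ(276) · σ(552/276) = 0 · 3 = 0
  d = 552: μ(552) · σ(552/552) = 0 · 1 = 0
Summing: (μ * σ)(552) = 1440 + -672 + -360 + 0 + 168 + 0 + 0 + -60 + 0 + 28 + 15 + 0 + -7 + 0 + 0 + 0 = 552.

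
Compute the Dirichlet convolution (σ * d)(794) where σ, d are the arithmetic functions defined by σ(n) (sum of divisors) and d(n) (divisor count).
(σ * d)(794) = 2000

Divisors of 794: [1, 2, 397, 794]. For each d | 794:
  d = 1: σ(1) · d(794/1) = 1 · 4 = 4
  d = 2: σ(2) · d(794/2) = 3 · 2 = 6
  d = 397: σ(397) · d(794/397) = 398 · 2 = 796
  d = 794: σ(794) · d(794/794) = 1194 · 1 = 1194
Summing: (σ * d)(794) = 4 + 6 + 796 + 1194 = 2000.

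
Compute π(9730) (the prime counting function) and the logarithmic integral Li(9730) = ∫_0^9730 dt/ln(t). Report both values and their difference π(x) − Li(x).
π(9730) = 1199;  Li(9730) ≈ 1216.78;  π(x) − Li(x) ≈ -17.78.

Direct count of primes ≤ 9730 gives π(9730) = 1199. Numerical evaluation of the logarithmic integral gives Li(9730) ≈ 1216.78. The difference π(x) − Li(x) ≈ -17.78 is typically negative for small/moderate x (Li(x) overestimates), though Littlewood's theorem shows this sign changes infinitely often.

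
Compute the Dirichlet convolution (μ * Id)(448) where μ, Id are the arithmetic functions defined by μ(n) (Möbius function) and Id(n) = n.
(μ * Id)(448) = 192

Divisors of 448: [1, 2, 4, 7, 8, 14, 16, 28, 32, 56, 64, 112, 224, 448]. For each d | 448:
  d = 1: μ(1) · Id(448/1) = 1 · 448 = 448
  d = 2: μ(2) · Id(448/2) = -1 · 224 = -224
  d = 4: μ(4) · Id(448/4) = 0 · 112 = 0
  d = 7: μ(7) · Id(448/7) = -1 · 64 = -64
  d = 8: μ(8) · Id(448/8) = 0 · 56 = 0
  d = 14: μ(14) · Id(448/14) = 1 · 32 = 32
  d = 16: μ(16) · Id(448/16) = 0 · 28 = 0
  d = 28: μ(28) · Id(448/28) = 0 · 16 = 0
  d = 32: μ(32) · Id(448/32) = 0 · 14 = 0
  d = 56: μ(56) · Id(448/56) = 0 · 8 = 0
  d = 64: μ(64) · Id(448/64) = 0 · 7 = 0
  d = 112: μ(112) · Id(448/112) = 0 · 4 = 0
  d = 224: μ(224) · Id(448/224) = 0 · 2 = 0
  d = 448: μ(448) · Id(448/448) = 0 · 1 = 0
Summing: (μ * Id)(448) = 448 + -224 + 0 + -64 + 0 + 32 + 0 + 0 + 0 + 0 + 0 + 0 + 0 + 0 = 192.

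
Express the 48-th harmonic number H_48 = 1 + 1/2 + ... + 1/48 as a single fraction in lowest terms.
H_48 = 282000222059796592919/63245806209101973600

Direct summation: H_48 = 1 + 1/2 + ... + 1/48. The least common denominator is lcm(1, ..., 48) = 442720643463713815200; over this denominator the numerator is 442720643463713815200 + 221360321731856907600 + 147573547821237938400 + 110680160865928453800 + 88544128692742763040 + 73786773910618969200 + 63245806209101973600 + 55340080432964226900 + 49191182607079312800 + 44272064346371381520 + 40247331223973983200 + 36893386955309484600 + 34055434112593370400 + 31622903104550986800 + 29514709564247587680 + 27670040216482113450 + 26042390791983165600 + 24595591303539656400 + 23301086498090200800 + 22136032173185690760 + 21081935403033991200 + 20123665611986991600 + 19248723628857122400 + 18446693477654742300 + 17708825738548552608 + 17027717056296685200 + 16397060869026437600 + 15811451552275493400 + 15266229084955648800 + 14757354782123793840 + 14281311079474639200 + 13835020108241056725 + 13415777074657994400 + 13021195395991582800 + 12649161241820394720 + 12297795651769828200 + 11965422796316589600 + 11650543249045100400 + 11351811370864456800 + 11068016086592845380 + 10798064474724727200 + 10540967701516995600 + 10295828917760786400 + 10061832805993495800 + 9838236521415862560 + 9624361814428561200 + 9419588158802421600 + 9223346738827371150 = 1974001554418576150433, so H_48 = 1974001554418576150433/442720643463713815200; reducing by gcd(1974001554418576150433, 442720643463713815200) = 7 gives 282000222059796592919/63245806209101973600 ≈ 4.45880. (The PNT-adjacent estimate ln(48) + γ ≈ 4.44842 matches within O(1/n).)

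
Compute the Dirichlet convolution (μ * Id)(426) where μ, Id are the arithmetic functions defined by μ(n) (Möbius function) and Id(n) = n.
(μ * Id)(426) = 140

Divisors of 426: [1, 2, 3, 6, 71, 142, 213, 426]. For each d | 426:
  d = 1: μ(1) · Id(426/1) = 1 · 426 = 426
  d = 2: μ(2) · Id(426/2) = -1 · 213 = -213
  d = 3: μ(3) · Id(426/3) = -1 · 142 = -142
  d = 6: μ(6) · Id(426/6) = 1 · 71 = 71
  d = 71: μ(71) · Id(426/71) = -1 · 6 = -6
  d = 142: μ(142) · Id(426/142) = 1 · 3 = 3
  d = 213: μ(213) · Id(426/213) = 1 · 2 = 2
  d = 426: μ(426) · Id(426/426) = -1 · 1 = -1
Summing: (μ * Id)(426) = 426 + -213 + -142 + 71 + -6 + 3 + 2 + -1 = 140.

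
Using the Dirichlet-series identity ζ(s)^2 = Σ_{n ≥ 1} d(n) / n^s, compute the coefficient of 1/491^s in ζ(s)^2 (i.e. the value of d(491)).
d(491) = 2

ζ(s)^2 = (Σ 1/m^s)(Σ 1/k^s). The coefficient of 1/n^s in the product is the number of ordered pairs (m, k) with mk = n, which equals d(n). For n = 491, divisors are [1, 491], so d(491) = 2.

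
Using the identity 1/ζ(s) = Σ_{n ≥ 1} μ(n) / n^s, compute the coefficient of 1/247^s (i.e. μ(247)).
μ(247) = 1

Factor n = 247 = 13 · 19. μ(n) = 0 if any exponent ≥ 2 (not squarefree); otherwise μ(n) = (−1)^{ω(n)} where ω(n) is the number of distinct prime factors. Applying: μ(247) = 1.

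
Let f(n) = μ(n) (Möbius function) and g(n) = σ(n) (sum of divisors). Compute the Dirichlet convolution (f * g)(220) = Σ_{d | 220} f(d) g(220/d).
(μ * σ)(220) = 220

Divisors of 220: [1, 2, 4, 5, 10, 11, 20, 22, 44, 55, 110, 220]. For each d | 220:
  d = 1: μ(1) · σ(220/1) = 1 · 504 = 504
  d = 2: μ(2) · σ(220/2) = -1 · 216 = -216
  d = 4: μ(4) · σ(220/4) = 0 · 72 = 0
  d = 5: μ(5) · σ(220/5) = -1 · 84 = -84
  d = 10: μ(10) · σ(220/10) = 1 · 36 = 36
  d = 11: μ(11) · σ(220/11) = -1 · 42 = -42
  d = 20: μ(20) · σ(220/20) = 0 · 12 = 0
  d = 22: μ(22) · σ(220/22) = 1 · 18 = 18
  d = 44: μ(44) · σ(220/44) = 0 · 6 = 0
  d = 55: μ(55) · σ(220/55) = 1 · 7 = 7
  d = 110: μ(110) · σ(220/110) = -1 · 3 = -3
  d = 220: μ(220) · σ(220/220) = 0 · 1 = 0
Summing: (μ * σ)(220) = 504 + -216 + 0 + -84 + 36 + -42 + 0 + 18 + 0 + 7 + -3 + 0 = 220.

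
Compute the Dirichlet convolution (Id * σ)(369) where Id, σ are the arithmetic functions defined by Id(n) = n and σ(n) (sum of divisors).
(Id * σ)(369) = 2822

Divisors of 369: [1, 3, 9, 41, 123, 369]. For each d | 369:
  d = 1: Id(1) · σ(369/1) = 1 · 546 = 546
  d = 3: Id(3) · σ(369/3) = 3 · 168 = 504
  d = 9: Id(9) · σ(369/9) = 9 · 42 = 378
  d = 41: Id(41) · σ(369/41) = 41 · 13 = 533
  d = 123: Id(123) · σ(369/123) = 123 · 4 = 492
  d = 369: Id(369) · σ(369/369) = 369 · 1 = 369
Summing: (Id * σ)(369) = 546 + 504 + 378 + 533 + 492 + 369 = 2822.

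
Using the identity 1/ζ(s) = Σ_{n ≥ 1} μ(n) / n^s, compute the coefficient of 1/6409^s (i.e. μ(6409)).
μ(6409) = -1

Factor n = 6409 = 13 · 17 · 29. μ(n) = 0 if any exponent ≥ 2 (not squarefree); otherwise μ(n) = (−1)^{ω(n)} where ω(n) is the number of distinct prime factors. Applying: μ(6409) = -1.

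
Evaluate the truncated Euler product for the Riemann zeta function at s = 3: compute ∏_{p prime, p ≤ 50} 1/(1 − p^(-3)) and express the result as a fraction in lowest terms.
∏ = 1417934272824755236225375034446860319/1179638474528270622029363943840940032

The primes p ≤ 50 are [2, 3, 5, 7, 11, 13, 17, 19, 23, 29, 31, 37, 41, 43, 47]. For each prime, (1 − 1/p^3)^(-1) = p^3 / (p^3 − 1). The product is (1 − 1/2^3)^(-1), (1 − 1/3^3)^(-1), (1 − 1/5^3)^(-1), (1 − 1/7^3)^(-1), (1 − 1/11^3)^(-1), (1 − 1/13^3)^(-1), (1 − 1/17^3)^(-1), (1 − 1/19^3)^(-1), (1 − 1/23^3)^(-1), (1 − 1/29^3)^(-1), (1 − 1/31^3)^(-1), (1 − 1/37^3)^(-1), (1 − 1/41^3)^(-1), (1 − 1/43^3)^(-1), (1 − 1/47^3)^(-1) = ∏ p^3 / (p^3 − 1) = 1417934272824755236225375034446860319/1179638474528270622029363943840940032.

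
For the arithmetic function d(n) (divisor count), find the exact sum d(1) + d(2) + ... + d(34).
Σ_{n ≤ 34} d(n) = 127

Compute d(n) for each 1 ≤ n ≤ 34: d(1) = 1, d(2) = 2, d(3) = 2, d(4) = 3, d(5) = 2, d(6) = 4, d(7) = 2, d(8) = 4, d(9) = 3, d(10) = 4, d(11) = 2, d(12) = 6, d(13) = 2, d(14) = 4, d(15) = 4, d(16) = 5, d(17) = 2, d(18) = 6, d(19) = 2, d(20) = 6, d(21) = 4, d(22) = 4, d(23) = 2, d(24) = 8, d(25) = 3, d(26) = 4, d(27) = 4, d(28) = 6, d(29) = 2, d(30) = 8, d(31) = 2, d(32) = 6, d(33) = 4, d(34) = 4. Summing all 34 values: 127. (Dirichlet's divisor formula: Σ_{n ≤ x} d(n) = x ln(x) + (2γ − 1) x + O(√x). For x = 34, the asymptotic estimate is ≈ 125.15.)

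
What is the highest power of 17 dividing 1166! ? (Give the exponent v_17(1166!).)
v_17(1166!) = 72

Legendre's formula: v_p(n!) = Σ_{k ≥ 1} ⌊n / p^k⌋. For p = 17, n = 1166, the terms are:
  ⌊1166/17^1⌋ = ⌊1166/17⌋ = 68
  ⌊1166/17^2⌋ = ⌊1166/289⌋ = 4
(the next term ⌊1166/17^3⌋ = 0, terminating the sum). Summing: v_17(1166!) = 68 + 4 = 72.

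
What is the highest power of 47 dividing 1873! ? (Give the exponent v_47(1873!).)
v_47(1873!) = 39

Legendre's formula: v_p(n!) = Σ_{k ≥ 1} ⌊n / p^k⌋. For p = 47, n = 1873, the terms are:
  ⌊1873/47^1⌋ = ⌊1873/47⌋ = 39
(the next term ⌊1873/47^2⌋ = 0, terminating the sum). Summing: v_47(1873!) = 39 = 39.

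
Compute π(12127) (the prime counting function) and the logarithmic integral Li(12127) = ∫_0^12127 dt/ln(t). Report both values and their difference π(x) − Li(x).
π(12127) = 1452;  Li(12127) ≈ 1474.61;  π(x) − Li(x) ≈ -22.61.

Direct count of primes ≤ 12127 gives π(12127) = 1452. Numerical evaluation of the logarithmic integral gives Li(12127) ≈ 1474.61. The difference π(x) − Li(x) ≈ -22.61 is typically negative for small/moderate x (Li(x) overestimates), though Littlewood's theorem shows this sign changes infinitely often.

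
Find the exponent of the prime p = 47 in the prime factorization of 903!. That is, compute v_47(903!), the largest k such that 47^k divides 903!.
v_47(903!) = 19

Legendre's formula: v_p(n!) = Σ_{k ≥ 1} ⌊n / p^k⌋. For p = 47, n = 903, the terms are:
  ⌊903/47^1⌋ = ⌊903/47⌋ = 19
(the next term ⌊903/47^2⌋ = 0, terminating the sum). Summing: v_47(903!) = 19 = 19.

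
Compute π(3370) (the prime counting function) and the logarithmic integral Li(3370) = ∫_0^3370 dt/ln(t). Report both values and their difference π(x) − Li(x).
π(3370) = 474;  Li(3370) ≈ 488.63;  π(x) − Li(x) ≈ -14.63.

Direct count of primes ≤ 3370 gives π(3370) = 474. Numerical evaluation of the logarithmic integral gives Li(3370) ≈ 488.63. The difference π(x) − Li(x) ≈ -14.63 is typically negative for small/moderate x (Li(x) overestimates), though Littlewood's theorem shows this sign changes infinitely often.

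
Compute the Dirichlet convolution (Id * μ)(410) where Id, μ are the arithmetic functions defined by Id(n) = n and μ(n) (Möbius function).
(Id * μ)(410) = 160

Divisors of 410: [1, 2, 5, 10, 41, 82, 205, 410]. For each d | 410:
  d = 1: Id(1) · μ(410/1) = 1 · -1 = -1
  d = 2: Id(2) · μ(410/2) = 2 · 1 = 2
  d = 5: Id(5) · μ(410/5) = 5 · 1 = 5
  d = 10: Id(10) · μ(410/10) = 10 · -1 = -10
  d = 41: Id(41) · μ(410/41) = 41 · 1 = 41
  d = 82: Id(82) · μ(410/82) = 82 · -1 = -82
  d = 205: Id(205) · μ(410/205) = 205 · -1 = -205
  d = 410: Id(410) · μ(410/410) = 410 · 1 = 410
Summing: (Id * μ)(410) = -1 + 2 + 5 + -10 + 41 + -82 + -205 + 410 = 160.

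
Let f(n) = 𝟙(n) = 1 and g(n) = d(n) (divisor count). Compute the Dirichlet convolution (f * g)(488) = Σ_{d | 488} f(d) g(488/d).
(𝟙 * d)(488) = 30

Divisors of 488: [1, 2, 4, 8, 61, 122, 244, 488]. For each d | 488:
  d = 1: 𝟙(1) · d(488/1) = 1 · 8 = 8
  d = 2: 𝟙(2) · d(488/2) = 1 · 6 = 6
  d = 4: 𝟙(4) · d(488/4) = 1 · 4 = 4
  d = 8: 𝟙(8) · d(488/8) = 1 · 2 = 2
  d = 61: 𝟙(61) · d(488/61) = 1 · 4 = 4
  d = 122: 𝟙(122) · d(488/122) = 1 · 3 = 3
  d = 244: 𝟙(244) · d(488/244) = 1 · 2 = 2
  d = 488: 𝟙(488) · d(488/488) = 1 · 1 = 1
Summing: (𝟙 * d)(488) = 8 + 6 + 4 + 2 + 4 + 3 + 2 + 1 = 30.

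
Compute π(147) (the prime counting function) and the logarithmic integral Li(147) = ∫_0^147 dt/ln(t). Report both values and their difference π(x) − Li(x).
π(147) = 34;  Li(147) ≈ 39.90;  π(x) − Li(x) ≈ -5.90.

Direct count of primes ≤ 147 gives π(147) = 34. Numerical evaluation of the logarithmic integral gives Li(147) ≈ 39.90. The difference π(x) − Li(x) ≈ -5.90 is typically negative for small/moderate x (Li(x) overestimates), though Littlewood's theorem shows this sign changes infinitely often.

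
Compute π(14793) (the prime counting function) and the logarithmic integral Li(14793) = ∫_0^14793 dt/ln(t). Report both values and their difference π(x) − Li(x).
π(14793) = 1733;  Li(14793) ≈ 1755.08;  π(x) − Li(x) ≈ -22.08.

Direct count of primes ≤ 14793 gives π(14793) = 1733. Numerical evaluation of the logarithmic integral gives Li(14793) ≈ 1755.08. The difference π(x) − Li(x) ≈ -22.08 is typically negative for small/moderate x (Li(x) overestimates), though Littlewood's theorem shows this sign changes infinitely often.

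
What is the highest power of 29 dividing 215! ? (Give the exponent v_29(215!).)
v_29(215!) = 7

Legendre's formula: v_p(n!) = Σ_{k ≥ 1} ⌊n / p^k⌋. For p = 29, n = 215, the terms are:
  ⌊215/29^1⌋ = ⌊215/29⌋ = 7
(the next term ⌊215/29^2⌋ = 0, terminating the sum). Summing: v_29(215!) = 7 = 7.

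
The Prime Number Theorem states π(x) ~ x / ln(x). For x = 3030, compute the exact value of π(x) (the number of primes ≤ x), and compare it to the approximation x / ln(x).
π(3030) = 434;  x/ln(x) ≈ 377.98;  relative error ≈ 12.91%.

Directly count primes up to 3030: π(3030) = 434. The PNT approximation gives 3030/ln(3030) ≈ 3030/8.01632 ≈ 377.98. Relative error (π(x) − x/ln(x)) / π(x) ≈ 12.91%; the approximation is known to undercount slightly (Li(x) is a better estimate).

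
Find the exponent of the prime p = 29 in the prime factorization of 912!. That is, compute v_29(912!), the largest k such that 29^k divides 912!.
v_29(912!) = 32

Legendre's formula: v_p(n!) = Σ_{k ≥ 1} ⌊n / p^k⌋. For p = 29, n = 912, the terms are:
  ⌊912/29^1⌋ = ⌊912/29⌋ = 31
  ⌊912/29^2⌋ = ⌊912/841⌋ = 1
(the next term ⌊912/29^3⌋ = 0, terminating the sum). Summing: v_29(912!) = 31 + 1 = 32.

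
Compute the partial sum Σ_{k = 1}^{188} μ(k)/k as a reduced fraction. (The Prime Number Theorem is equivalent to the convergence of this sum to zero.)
Σ μ(k)/k = -27041902300620416603296223594221152327628829604011718275600551594065857/5397346292805549782720214077673687806275517530364350655459511599582614290

Values of μ(k) for 1 ≤ k ≤ 188: μ(1) = 1, μ(2) = -1, μ(3) = -1, μ(5) = -1, μ(6) = 1, μ(7) = -1, μ(10) = 1, μ(11) = -1, μ(13) = -1, μ(14) = 1, μ(15) = 1, μ(17) = -1, μ(19) = -1, μ(21) = 1, μ(22) = 1, μ(23) = -1, μ(26) = 1, μ(29) = -1, μ(30) = -1, μ(31) = -1, μ(33) = 1, μ(34) = 1, μ(35) = 1, μ(37) = -1, μ(38) = 1, μ(39) = 1, μ(41) = -1, μ(42) = -1, μ(43) = -1, μ(46) = 1, μ(47) = -1, μ(51) = 1, μ(53) = -1, μ(55) = 1, μ(57) = 1, μ(58) = 1, μ(59) = -1, μ(61) = -1, μ(62) = 1, μ(65) = 1, μ(66) = -1, μ(67) = -1, μ(69) = 1, μ(70) = -1, μ(71) = -1, μ(73) = -1, μ(74) = 1, μ(77) = 1, μ(78) = -1, μ(79) = -1, μ(82) = 1, μ(83) = -1, μ(85) = 1, μ(86) = 1, μ(87) = 1, μ(89) = -1, μ(91) = 1, μ(93) = 1, μ(94) = 1, μ(95) = 1, μ(97) = -1, μ(101) = -1, μ(102) = -1, μ(103) = -1, μ(105) = -1, μ(106) = 1, μ(107) = -1, μ(109) = -1, μ(110) = -1, μ(111) = 1, μ(113) = -1, μ(114) = -1, μ(115) = 1, μ(118) = 1, μ(119) = 1, μ(122) = 1, μ(123) = 1, μ(127) = -1, μ(129) = 1, μ(130) = -1, μ(131) = -1, μ(133) = 1, μ(134) = 1, μ(137) = -1, μ(138) = -1, μ(139) = -1, μ(141) = 1, μ(142) = 1, μ(143) = 1, μ(145) = 1, μ(146) = 1, μ(149) = -1, μ(151) = -1, μ(154) = -1, μ(155) = 1, μ(157) = -1, μ(158) = 1, μ(159) = 1, μ(161) = 1, μ(163) = -1, μ(165) = -1, μ(166) = 1, μ(167) = -1, μ(170) = -1, μ(173) = -1, μ(174) = -1, μ(177) = 1, μ(178) = 1, μ(179) = -1, μ(181) = -1, μ(182) = -1, μ(183) = 1, μ(185) = 1, μ(186) = -1, μ(187) = 1, with μ = 0 on non-squarefree integers. Summing μ(k)/k for k where μ(k) ≠ 0 gives -27041902300620416603296223594221152327628829604011718275600551594065857/5397346292805549782720214077673687806275517530364350655459511599582614290 ≈ -0.0050. (PNT ⟺ this sum → 0 as n → ∞.)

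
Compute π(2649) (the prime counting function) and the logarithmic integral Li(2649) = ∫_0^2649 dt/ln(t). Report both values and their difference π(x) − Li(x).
π(2649) = 383;  Li(2649) ≈ 398.58;  π(x) − Li(x) ≈ -15.58.

Direct count of primes ≤ 2649 gives π(2649) = 383. Numerical evaluation of the logarithmic integral gives Li(2649) ≈ 398.58. The difference π(x) − Li(x) ≈ -15.58 is typically negative for small/moderate x (Li(x) overestimates), though Littlewood's theorem shows this sign changes infinitely often.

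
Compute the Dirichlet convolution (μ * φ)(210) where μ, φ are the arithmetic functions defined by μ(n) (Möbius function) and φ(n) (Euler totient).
(μ * φ)(210) = 0

Divisors of 210: [1, 2, 3, 5, 6, 7, 10, 14, 15, 21, 30, 35, 42, 70, 105, 210]. For each d | 210:
  d = 1: μ(1) · φ(210/1) = 1 · 48 = 48
  d = 2: μ(2) · φ(210/2) = -1 · 48 = -48
  d = 3: μ(3) · φ(210/3) = -1 · 24 = -24
  d = 5: μ(5) · φ(210/5) = -1 · 12 = -12
  d = 6: μ(6) · φ(210/6) = 1 · 24 = 24
  d = 7: μ(7) · φ(210/7) = -1 · 8 = -8
  d = 10: μ(10) · φ(210/10) = 1 · 12 = 12
  d = 14: μ(14) · φ(210/14) = 1 · 8 = 8
  d = 15: μ(15) · φ(210/15) = 1 · 6 = 6
  d = 21: μ(21) · φ(210/21) = 1 · 4 = 4
  d = 30: μ(30) · φ(210/30) = -1 · 6 = -6
  d = 35: μ(35) · φ(210/35) = 1 · 2 = 2
  d = 42: μ(42) · φ(210/42) = -1 · 4 = -4
  d = 70: μ(70) · φ(210/70) = -1 · 2 = -2
  d = 105: μ(105) · φ(210/105) = -1 · 1 = -1
  d = 210: μ(210) · φ(210/210) = 1 · 1 = 1
Summing: (μ * φ)(210) = 48 + -48 + -24 + -12 + 24 + -8 + 12 + 8 + 6 + 4 + -6 + 2 + -4 + -2 + -1 + 1 = 0.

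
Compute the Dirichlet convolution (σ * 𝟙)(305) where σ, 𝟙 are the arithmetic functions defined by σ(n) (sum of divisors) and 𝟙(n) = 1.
(σ * 𝟙)(305) = 441

Divisors of 305: [1, 5, 61, 305]. For each d | 305:
  d = 1: σ(1) · 𝟙(305/1) = 1 · 1 = 1
  d = 5: σ(5) · 𝟙(305/5) = 6 · 1 = 6
  d = 61: σ(61) · 𝟙(305/61) = 62 · 1 = 62
  d = 305: σ(305) · 𝟙(305/305) = 372 · 1 = 372
Summing: (σ * 𝟙)(305) = 1 + 6 + 62 + 372 = 441.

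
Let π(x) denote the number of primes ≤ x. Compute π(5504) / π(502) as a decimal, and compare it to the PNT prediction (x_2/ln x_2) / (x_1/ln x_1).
π(5504)/π(502) = 727/95 ≈ 7.6526;  PNT prediction ≈ 7.9159.

π(502) = 95 and π(5504) = 727, so π(5504)/π(502) ≈ 7.6526. The PNT-predicted ratio is (5504/ln(5504)) / (502/ln(502)) ≈ 7.9159. The two agree to within a few percent, as expected.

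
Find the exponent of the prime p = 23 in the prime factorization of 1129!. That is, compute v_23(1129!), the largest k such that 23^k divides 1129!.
v_23(1129!) = 51

Legendre's formula: v_p(n!) = Σ_{k ≥ 1} ⌊n / p^k⌋. For p = 23, n = 1129, the terms are:
  ⌊1129/23^1⌋ = ⌊1129/23⌋ = 49
  ⌊1129/23^2⌋ = ⌊1129/529⌋ = 2
(the next term ⌊1129/23^3⌋ = 0, terminating the sum). Summing: v_23(1129!) = 49 + 2 = 51.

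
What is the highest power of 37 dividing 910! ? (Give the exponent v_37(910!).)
v_37(910!) = 24

Legendre's formula: v_p(n!) = Σ_{k ≥ 1} ⌊n / p^k⌋. For p = 37, n = 910, the terms are:
  ⌊910/37^1⌋ = ⌊910/37⌋ = 24
(the next term ⌊910/37^2⌋ = 0, terminating the sum). Summing: v_37(910!) = 24 = 24.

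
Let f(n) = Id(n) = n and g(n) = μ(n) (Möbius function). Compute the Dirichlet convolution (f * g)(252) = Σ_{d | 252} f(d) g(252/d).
(Id * μ)(252) = 72

Divisors of 252: [1, 2, 3, 4, 6, 7, 9, 12, 14, 18, 21, 28, 36, 42, 63, 84, 126, 252]. For each d | 252:
  d = 1: Id(1) · μ(252/1) = 1 · 0 = 0
  d = 2: Id(2) · μ(252/2) = 2 · 0 = 0
  d = 3: Id(3) · μ(252/3) = 3 · 0 = 0
  d = 4: Id(4) · μ(252/4) = 4 · 0 = 0
  d = 6: Id(6) · μ(252/6) = 6 · -1 = -6
  d = 7: Id(7) · μ(252/7) = 7 · 0 = 0
  d = 9: Id(9) · μ(252/9) = 9 · 0 = 0
  d = 12: Id(12) · μ(252/12) = 12 · 1 = 12
  d = 14: Id(14) · μ(252/14) = 14 · 0 = 0
  d = 18: Id(18) · μ(252/18) = 18 · 1 = 18
  d = 21: Id(21) · μ(252/21) = 21 · 0 = 0
  d = 28: Id(28) · μ(252/28) = 28 · 0 = 0
  d = 36: Id(36) · μ(252/36) = 36 · -1 = -36
  d = 42: Id(42) · μ(252/42) = 42 · 1 = 42
  d = 63: Id(63) · μ(252/63) = 63 · 0 = 0
  d = 84: Id(84) · μ(252/84) = 84 · -1 = -84
  d = 126: Id(126) · μ(252/126) = 126 · -1 = -126
  d = 252: Id(252) · μ(252/252) = 252 · 1 = 252
Summing: (Id * μ)(252) = 0 + 0 + 0 + 0 + -6 + 0 + 0 + 12 + 0 + 18 + 0 + 0 + -36 + 42 + 0 + -84 + -126 + 252 = 72.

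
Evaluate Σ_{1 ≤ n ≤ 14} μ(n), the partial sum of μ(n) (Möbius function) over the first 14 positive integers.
Σ_{n ≤ 14} μ(n) = -2

Compute μ(n) for each 1 ≤ n ≤ 14: μ(1) = 1, μ(2) = -1, μ(3) = -1, μ(4) = 0, μ(5) = -1, μ(6) = 1, μ(7) = -1, μ(8) = 0, μ(9) = 0, μ(10) = 1, μ(11) = -1, μ(12) = 0, μ(13) = -1, μ(14) = 1. Summing all 14 values: -2. (Mertens function M(x) = Σ_{n ≤ x} μ(n); on average M(x) should be small (PNT ⟺ M(x) = o(x)).)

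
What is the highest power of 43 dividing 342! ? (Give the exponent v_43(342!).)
v_43(342!) = 7

Legendre's formula: v_p(n!) = Σ_{k ≥ 1} ⌊n / p^k⌋. For p = 43, n = 342, the terms are:
  ⌊342/43^1⌋ = ⌊342/43⌋ = 7
(the next term ⌊342/43^2⌋ = 0, terminating the sum). Summing: v_43(342!) = 7 = 7.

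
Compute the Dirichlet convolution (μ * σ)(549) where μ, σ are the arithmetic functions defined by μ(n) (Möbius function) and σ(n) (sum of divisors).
(μ * σ)(549) = 549

Divisors of 549: [1, 3, 9, 61, 183, 549]. For each d | 549:
  d = 1: μ(1) · σ(549/1) = 1 · 806 = 806
  d = 3: μ(3) · σ(549/3) = -1 · 248 = -248
  d = 9: μ(9) · σ(549/9) = 0 · 62 = 0
  d = 61: μ(61) · σ(549/61) = -1 · 13 = -13
  d = 183: μ(183) · σ(549/183) = 1 · 4 = 4
  d = 549: μ(549) · σ(549/549) = 0 · 1 = 0
Summing: (μ * σ)(549) = 806 + -248 + 0 + -13 + 4 + 0 = 549.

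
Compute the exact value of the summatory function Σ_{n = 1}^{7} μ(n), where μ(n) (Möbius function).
Σ_{n ≤ 7} μ(n) = -2

Compute μ(n) for each 1 ≤ n ≤ 7: μ(1) = 1, μ(2) = -1, μ(3) = -1, μ(4) = 0, μ(5) = -1, μ(6) = 1, μ(7) = -1. Summing all 7 values: -2. (Mertens function M(x) = Σ_{n ≤ x} μ(n); on average M(x) should be small (PNT ⟺ M(x) = o(x)).)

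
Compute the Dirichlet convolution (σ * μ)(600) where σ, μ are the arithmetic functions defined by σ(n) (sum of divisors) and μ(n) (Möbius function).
(σ * μ)(600) = 600

Divisors of 600: [1, 2, 3, 4, 5, 6, 8, 10, 12, 15, 20, 24, 25, 30, 40, 50, 60, 75, 100, 120, 150, 200, 300, 600]. For each d | 600:
  d = 1: σ(1) · μ(600/1) = 1 · 0 = 0
  d = 2: σ(2) · μ(600/2) = 3 · 0 = 0
  d = 3: σ(3) · μ(600/3) = 4 · 0 = 0
  d = 4: σ(4) · μ(600/4) = 7 · 0 = 0
  d = 5: σ(5) · μ(600/5) = 6 · 0 = 0
  d = 6: σ(6) · μ(600/6) = 12 · 0 = 0
  d = 8: σ(8) · μ(600/8) = 15 · 0 = 0
  d = 10: σ(10) · μ(600/10) = 18 · 0 = 0
  d = 12: σ(12) · μ(600/12) = 28 · 0 = 0
  d = 15: σ(15) · μ(600/15) = 24 · 0 = 0
  d = 20: σ(20) · μ(600/20) = 42 · -1 = -42
  d = 24: σ(24) · μ(600/24) = 60 · 0 = 0
  d = 25: σ(25) · μ(600/25) = 31 · 0 = 0
  d = 30: σ(30) · μ(600/30) = 72 · 0 = 0
  d = 40: σ(40) · μ(600/40) = 90 · 1 = 90
  d = 50: σ(50) · μ(600/50) = 93 · 0 = 0
  d = 60: σ(60) · μ(600/60) = 168 · 1 = 168
  d = 75: σ(75) · μ(600/75) = 124 · 0 = 0
  d = 100: σ(100) · μ(600/100) = 217 · 1 = 217
  d = 120: σ(120) · μ(600/120) = 360 · -1 = -360
  d = 150: σ(150) · μ(600/150) = 372 · 0 = 0
  d = 200: σ(200) · μ(600/200) = 465 · -1 = -465
  d = 300: σ(300) · μ(600/300) = 868 · -1 = -868
  d = 600: σ(600) · μ(600/600) = 1860 · 1 = 1860
Summing: (σ * μ)(600) = 0 + 0 + 0 + 0 + 0 + 0 + 0 + 0 + 0 + 0 + -42 + 0 + 0 + 0 + 90 + 0 + 168 + 0 + 217 + -360 + 0 + -465 + -868 + 1860 = 600.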